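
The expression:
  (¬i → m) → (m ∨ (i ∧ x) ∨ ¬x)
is always true.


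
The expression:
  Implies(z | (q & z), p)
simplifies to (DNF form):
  p | ~z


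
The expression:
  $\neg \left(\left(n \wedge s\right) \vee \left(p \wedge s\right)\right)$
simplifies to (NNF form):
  $\left(\neg n \wedge \neg p\right) \vee \neg s$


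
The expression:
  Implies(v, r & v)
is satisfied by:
  {r: True, v: False}
  {v: False, r: False}
  {v: True, r: True}


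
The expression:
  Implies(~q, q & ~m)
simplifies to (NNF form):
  q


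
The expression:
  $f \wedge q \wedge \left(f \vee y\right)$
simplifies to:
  $f \wedge q$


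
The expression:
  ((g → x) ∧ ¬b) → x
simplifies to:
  b ∨ g ∨ x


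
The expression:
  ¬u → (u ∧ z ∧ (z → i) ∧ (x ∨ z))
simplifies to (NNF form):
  u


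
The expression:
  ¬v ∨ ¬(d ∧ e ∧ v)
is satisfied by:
  {v: False, d: False, e: False}
  {e: True, v: False, d: False}
  {d: True, v: False, e: False}
  {e: True, d: True, v: False}
  {v: True, e: False, d: False}
  {e: True, v: True, d: False}
  {d: True, v: True, e: False}


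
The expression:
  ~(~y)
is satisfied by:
  {y: True}


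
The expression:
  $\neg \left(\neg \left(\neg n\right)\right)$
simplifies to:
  $\neg n$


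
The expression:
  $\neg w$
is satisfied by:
  {w: False}


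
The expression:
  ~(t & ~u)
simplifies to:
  u | ~t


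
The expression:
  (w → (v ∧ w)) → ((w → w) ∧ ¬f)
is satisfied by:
  {w: True, f: False, v: False}
  {w: False, f: False, v: False}
  {v: True, w: True, f: False}
  {v: True, w: False, f: False}
  {f: True, w: True, v: False}


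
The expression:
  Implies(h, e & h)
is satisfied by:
  {e: True, h: False}
  {h: False, e: False}
  {h: True, e: True}


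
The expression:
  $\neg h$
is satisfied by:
  {h: False}


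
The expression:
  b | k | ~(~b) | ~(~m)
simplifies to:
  b | k | m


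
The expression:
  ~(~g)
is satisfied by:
  {g: True}


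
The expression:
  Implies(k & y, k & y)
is always true.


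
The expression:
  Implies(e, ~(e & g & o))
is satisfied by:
  {g: False, e: False, o: False}
  {o: True, g: False, e: False}
  {e: True, g: False, o: False}
  {o: True, e: True, g: False}
  {g: True, o: False, e: False}
  {o: True, g: True, e: False}
  {e: True, g: True, o: False}


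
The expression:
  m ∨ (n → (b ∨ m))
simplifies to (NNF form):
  b ∨ m ∨ ¬n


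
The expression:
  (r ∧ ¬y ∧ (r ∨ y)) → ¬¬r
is always true.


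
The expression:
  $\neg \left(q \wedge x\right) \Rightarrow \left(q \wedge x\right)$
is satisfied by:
  {x: True, q: True}


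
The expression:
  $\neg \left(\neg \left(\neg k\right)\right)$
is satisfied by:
  {k: False}


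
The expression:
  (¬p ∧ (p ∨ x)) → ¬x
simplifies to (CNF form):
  p ∨ ¬x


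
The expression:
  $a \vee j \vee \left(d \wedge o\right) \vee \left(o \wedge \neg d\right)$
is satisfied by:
  {a: True, o: True, j: True}
  {a: True, o: True, j: False}
  {a: True, j: True, o: False}
  {a: True, j: False, o: False}
  {o: True, j: True, a: False}
  {o: True, j: False, a: False}
  {j: True, o: False, a: False}


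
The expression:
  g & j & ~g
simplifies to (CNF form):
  False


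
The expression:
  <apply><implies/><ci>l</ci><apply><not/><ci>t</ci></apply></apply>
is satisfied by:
  {l: False, t: False}
  {t: True, l: False}
  {l: True, t: False}


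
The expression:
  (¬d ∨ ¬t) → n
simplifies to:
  n ∨ (d ∧ t)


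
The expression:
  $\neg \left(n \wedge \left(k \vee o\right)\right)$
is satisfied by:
  {o: False, n: False, k: False}
  {k: True, o: False, n: False}
  {o: True, k: False, n: False}
  {k: True, o: True, n: False}
  {n: True, k: False, o: False}


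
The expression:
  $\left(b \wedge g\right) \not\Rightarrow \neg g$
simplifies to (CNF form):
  $b \wedge g$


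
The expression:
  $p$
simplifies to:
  $p$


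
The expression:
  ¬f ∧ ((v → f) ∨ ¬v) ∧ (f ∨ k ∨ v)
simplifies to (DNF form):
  k ∧ ¬f ∧ ¬v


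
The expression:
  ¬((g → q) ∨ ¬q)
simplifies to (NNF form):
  False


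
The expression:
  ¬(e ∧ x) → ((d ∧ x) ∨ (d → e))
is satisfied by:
  {x: True, e: True, d: False}
  {x: True, e: False, d: False}
  {e: True, x: False, d: False}
  {x: False, e: False, d: False}
  {x: True, d: True, e: True}
  {x: True, d: True, e: False}
  {d: True, e: True, x: False}


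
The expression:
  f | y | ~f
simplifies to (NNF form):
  True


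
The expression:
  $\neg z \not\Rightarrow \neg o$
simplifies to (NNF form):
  $o \wedge \neg z$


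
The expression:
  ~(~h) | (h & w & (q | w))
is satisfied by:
  {h: True}


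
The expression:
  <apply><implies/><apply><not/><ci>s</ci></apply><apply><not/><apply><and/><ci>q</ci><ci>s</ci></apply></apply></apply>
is always true.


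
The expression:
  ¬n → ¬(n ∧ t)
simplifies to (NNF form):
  True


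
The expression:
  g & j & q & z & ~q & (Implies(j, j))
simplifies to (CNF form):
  False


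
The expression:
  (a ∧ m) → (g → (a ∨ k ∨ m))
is always true.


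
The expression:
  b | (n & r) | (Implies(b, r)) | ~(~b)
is always true.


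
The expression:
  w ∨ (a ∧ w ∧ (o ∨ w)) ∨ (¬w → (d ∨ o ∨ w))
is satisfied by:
  {d: True, o: True, w: True}
  {d: True, o: True, w: False}
  {d: True, w: True, o: False}
  {d: True, w: False, o: False}
  {o: True, w: True, d: False}
  {o: True, w: False, d: False}
  {w: True, o: False, d: False}


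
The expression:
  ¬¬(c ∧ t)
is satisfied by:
  {t: True, c: True}


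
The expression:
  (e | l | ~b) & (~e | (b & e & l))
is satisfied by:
  {l: True, e: False, b: False}
  {l: False, e: False, b: False}
  {b: True, l: True, e: False}
  {b: True, e: True, l: True}


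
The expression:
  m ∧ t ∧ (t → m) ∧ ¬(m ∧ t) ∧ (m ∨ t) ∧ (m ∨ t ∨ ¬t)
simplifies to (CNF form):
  False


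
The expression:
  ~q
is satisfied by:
  {q: False}


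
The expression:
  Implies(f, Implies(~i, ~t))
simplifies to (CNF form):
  i | ~f | ~t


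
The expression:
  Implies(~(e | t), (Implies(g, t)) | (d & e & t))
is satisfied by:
  {t: True, e: True, g: False}
  {t: True, g: False, e: False}
  {e: True, g: False, t: False}
  {e: False, g: False, t: False}
  {t: True, e: True, g: True}
  {t: True, g: True, e: False}
  {e: True, g: True, t: False}


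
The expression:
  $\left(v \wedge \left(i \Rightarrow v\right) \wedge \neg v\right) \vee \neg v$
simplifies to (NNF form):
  $\neg v$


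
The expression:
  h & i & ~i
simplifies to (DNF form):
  False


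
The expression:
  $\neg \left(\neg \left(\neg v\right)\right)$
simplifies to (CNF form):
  $\neg v$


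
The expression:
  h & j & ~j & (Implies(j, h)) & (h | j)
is never true.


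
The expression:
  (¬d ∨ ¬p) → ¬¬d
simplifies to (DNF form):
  d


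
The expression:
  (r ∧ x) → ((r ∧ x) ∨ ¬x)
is always true.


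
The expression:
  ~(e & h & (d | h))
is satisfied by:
  {h: False, e: False}
  {e: True, h: False}
  {h: True, e: False}


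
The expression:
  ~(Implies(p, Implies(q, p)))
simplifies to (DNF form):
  False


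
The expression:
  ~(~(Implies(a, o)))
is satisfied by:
  {o: True, a: False}
  {a: False, o: False}
  {a: True, o: True}


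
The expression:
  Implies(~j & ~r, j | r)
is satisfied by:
  {r: True, j: True}
  {r: True, j: False}
  {j: True, r: False}


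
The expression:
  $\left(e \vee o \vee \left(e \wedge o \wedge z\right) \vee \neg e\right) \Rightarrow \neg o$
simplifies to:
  $\neg o$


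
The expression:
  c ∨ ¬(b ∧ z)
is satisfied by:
  {c: True, z: False, b: False}
  {c: False, z: False, b: False}
  {b: True, c: True, z: False}
  {b: True, c: False, z: False}
  {z: True, c: True, b: False}
  {z: True, c: False, b: False}
  {z: True, b: True, c: True}


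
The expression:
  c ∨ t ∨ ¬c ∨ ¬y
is always true.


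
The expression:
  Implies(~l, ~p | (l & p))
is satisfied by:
  {l: True, p: False}
  {p: False, l: False}
  {p: True, l: True}


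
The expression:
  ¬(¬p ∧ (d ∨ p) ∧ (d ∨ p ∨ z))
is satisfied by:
  {p: True, d: False}
  {d: False, p: False}
  {d: True, p: True}


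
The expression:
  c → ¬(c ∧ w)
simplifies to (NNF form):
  ¬c ∨ ¬w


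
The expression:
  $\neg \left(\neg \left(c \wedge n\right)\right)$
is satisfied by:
  {c: True, n: True}


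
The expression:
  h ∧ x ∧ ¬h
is never true.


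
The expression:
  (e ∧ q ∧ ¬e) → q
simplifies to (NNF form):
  True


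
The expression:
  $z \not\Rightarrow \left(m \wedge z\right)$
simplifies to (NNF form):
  $z \wedge \neg m$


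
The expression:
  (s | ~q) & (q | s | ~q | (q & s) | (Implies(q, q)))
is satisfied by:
  {s: True, q: False}
  {q: False, s: False}
  {q: True, s: True}


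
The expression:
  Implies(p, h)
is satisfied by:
  {h: True, p: False}
  {p: False, h: False}
  {p: True, h: True}


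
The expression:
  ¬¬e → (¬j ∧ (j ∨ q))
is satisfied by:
  {q: True, e: False, j: False}
  {q: False, e: False, j: False}
  {j: True, q: True, e: False}
  {j: True, q: False, e: False}
  {e: True, q: True, j: False}


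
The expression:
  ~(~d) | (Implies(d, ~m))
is always true.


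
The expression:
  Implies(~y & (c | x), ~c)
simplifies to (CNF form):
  y | ~c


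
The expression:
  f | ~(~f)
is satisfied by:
  {f: True}


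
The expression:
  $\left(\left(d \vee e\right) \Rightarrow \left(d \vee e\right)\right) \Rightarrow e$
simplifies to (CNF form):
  $e$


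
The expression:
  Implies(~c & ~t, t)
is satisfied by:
  {t: True, c: True}
  {t: True, c: False}
  {c: True, t: False}


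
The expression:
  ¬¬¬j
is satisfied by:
  {j: False}


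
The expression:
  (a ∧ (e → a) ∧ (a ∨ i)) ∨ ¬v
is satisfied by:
  {a: True, v: False}
  {v: False, a: False}
  {v: True, a: True}


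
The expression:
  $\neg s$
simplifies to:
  $\neg s$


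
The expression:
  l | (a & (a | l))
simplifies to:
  a | l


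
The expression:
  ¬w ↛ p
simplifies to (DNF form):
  p ∨ ¬w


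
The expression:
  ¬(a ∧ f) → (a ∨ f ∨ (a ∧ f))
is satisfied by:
  {a: True, f: True}
  {a: True, f: False}
  {f: True, a: False}


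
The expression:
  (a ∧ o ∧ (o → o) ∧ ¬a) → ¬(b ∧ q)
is always true.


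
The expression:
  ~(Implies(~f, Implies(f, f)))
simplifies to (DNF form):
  False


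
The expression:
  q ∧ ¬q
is never true.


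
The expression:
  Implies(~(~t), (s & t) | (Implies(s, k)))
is always true.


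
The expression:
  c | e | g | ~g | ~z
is always true.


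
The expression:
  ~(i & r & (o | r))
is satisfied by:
  {i: False, r: False}
  {r: True, i: False}
  {i: True, r: False}


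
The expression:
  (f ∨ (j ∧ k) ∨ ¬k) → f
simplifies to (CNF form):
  (f ∨ k) ∧ (f ∨ ¬j)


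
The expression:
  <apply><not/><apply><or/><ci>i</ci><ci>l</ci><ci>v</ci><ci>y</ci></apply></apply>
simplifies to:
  <apply><and/><apply><not/><ci>i</ci></apply><apply><not/><ci>l</ci></apply><apply><not/><ci>v</ci></apply><apply><not/><ci>y</ci></apply></apply>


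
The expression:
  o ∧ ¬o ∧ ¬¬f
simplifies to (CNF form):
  False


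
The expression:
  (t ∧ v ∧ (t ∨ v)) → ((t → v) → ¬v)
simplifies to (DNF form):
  ¬t ∨ ¬v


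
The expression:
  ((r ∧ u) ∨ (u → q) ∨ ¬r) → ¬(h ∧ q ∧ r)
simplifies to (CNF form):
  ¬h ∨ ¬q ∨ ¬r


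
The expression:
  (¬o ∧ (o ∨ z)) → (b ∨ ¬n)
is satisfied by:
  {b: True, o: True, z: False, n: False}
  {b: True, z: False, o: False, n: False}
  {o: True, b: False, z: False, n: False}
  {b: False, z: False, o: False, n: False}
  {n: True, b: True, o: True, z: False}
  {n: True, b: True, z: False, o: False}
  {n: True, o: True, b: False, z: False}
  {n: True, b: False, z: False, o: False}
  {b: True, z: True, o: True, n: False}
  {b: True, z: True, n: False, o: False}
  {z: True, o: True, n: False, b: False}
  {z: True, n: False, o: False, b: False}
  {b: True, z: True, n: True, o: True}
  {b: True, z: True, n: True, o: False}
  {z: True, n: True, o: True, b: False}


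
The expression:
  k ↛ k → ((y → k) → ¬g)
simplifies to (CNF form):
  True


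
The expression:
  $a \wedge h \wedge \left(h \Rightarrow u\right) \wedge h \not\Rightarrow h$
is never true.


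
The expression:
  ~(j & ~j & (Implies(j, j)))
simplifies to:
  True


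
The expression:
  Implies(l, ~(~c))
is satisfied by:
  {c: True, l: False}
  {l: False, c: False}
  {l: True, c: True}


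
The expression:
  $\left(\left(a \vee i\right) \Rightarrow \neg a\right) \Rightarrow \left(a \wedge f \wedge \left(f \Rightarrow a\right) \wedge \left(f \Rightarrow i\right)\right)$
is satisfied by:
  {a: True}


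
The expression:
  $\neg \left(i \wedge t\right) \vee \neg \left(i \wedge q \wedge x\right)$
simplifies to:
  $\neg i \vee \neg q \vee \neg t \vee \neg x$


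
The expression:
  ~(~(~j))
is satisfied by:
  {j: False}


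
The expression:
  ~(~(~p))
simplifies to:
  ~p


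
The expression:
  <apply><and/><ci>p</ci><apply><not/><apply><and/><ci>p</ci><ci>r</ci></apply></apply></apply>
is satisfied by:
  {p: True, r: False}


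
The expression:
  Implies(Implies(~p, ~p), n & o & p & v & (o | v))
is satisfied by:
  {n: True, p: True, o: True, v: True}


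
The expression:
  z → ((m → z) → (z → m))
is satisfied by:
  {m: True, z: False}
  {z: False, m: False}
  {z: True, m: True}


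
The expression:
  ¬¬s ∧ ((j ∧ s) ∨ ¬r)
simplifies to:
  s ∧ (j ∨ ¬r)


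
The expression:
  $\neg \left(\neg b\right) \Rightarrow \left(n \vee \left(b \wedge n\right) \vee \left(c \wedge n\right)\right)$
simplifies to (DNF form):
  $n \vee \neg b$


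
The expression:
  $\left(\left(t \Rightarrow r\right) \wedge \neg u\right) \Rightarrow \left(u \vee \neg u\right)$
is always true.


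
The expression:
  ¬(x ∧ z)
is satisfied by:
  {z: False, x: False}
  {x: True, z: False}
  {z: True, x: False}


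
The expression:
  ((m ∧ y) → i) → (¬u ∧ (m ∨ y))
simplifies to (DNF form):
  (m ∧ ¬u) ∨ (y ∧ ¬u) ∨ (m ∧ y ∧ ¬i) ∨ (m ∧ y ∧ ¬u) ∨ (m ∧ ¬i ∧ ¬u) ∨ (y ∧ ¬i ∧ ¬u) ∨ (m ∧ y ∧ ¬i ∧ ¬u)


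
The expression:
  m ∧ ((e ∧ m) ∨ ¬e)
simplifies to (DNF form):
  m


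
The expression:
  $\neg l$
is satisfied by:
  {l: False}


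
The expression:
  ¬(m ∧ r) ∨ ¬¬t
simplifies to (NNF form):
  t ∨ ¬m ∨ ¬r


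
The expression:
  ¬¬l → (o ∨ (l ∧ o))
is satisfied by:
  {o: True, l: False}
  {l: False, o: False}
  {l: True, o: True}


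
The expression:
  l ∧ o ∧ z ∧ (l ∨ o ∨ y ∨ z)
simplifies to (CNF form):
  l ∧ o ∧ z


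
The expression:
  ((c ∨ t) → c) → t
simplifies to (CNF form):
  t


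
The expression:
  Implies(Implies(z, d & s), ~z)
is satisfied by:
  {s: False, z: False, d: False}
  {d: True, s: False, z: False}
  {z: True, s: False, d: False}
  {d: True, z: True, s: False}
  {s: True, d: False, z: False}
  {d: True, s: True, z: False}
  {z: True, s: True, d: False}


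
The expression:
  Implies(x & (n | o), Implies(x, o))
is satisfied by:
  {o: True, x: False, n: False}
  {x: False, n: False, o: False}
  {n: True, o: True, x: False}
  {n: True, x: False, o: False}
  {o: True, x: True, n: False}
  {x: True, o: False, n: False}
  {n: True, x: True, o: True}


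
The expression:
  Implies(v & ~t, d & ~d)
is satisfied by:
  {t: True, v: False}
  {v: False, t: False}
  {v: True, t: True}


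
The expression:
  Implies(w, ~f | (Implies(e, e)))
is always true.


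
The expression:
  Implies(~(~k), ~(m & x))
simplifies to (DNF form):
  ~k | ~m | ~x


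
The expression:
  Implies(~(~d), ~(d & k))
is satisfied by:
  {k: False, d: False}
  {d: True, k: False}
  {k: True, d: False}


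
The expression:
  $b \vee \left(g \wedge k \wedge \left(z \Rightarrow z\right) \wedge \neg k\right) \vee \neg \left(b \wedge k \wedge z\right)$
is always true.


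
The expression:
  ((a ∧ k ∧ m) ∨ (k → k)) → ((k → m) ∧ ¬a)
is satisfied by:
  {m: True, k: False, a: False}
  {k: False, a: False, m: False}
  {m: True, k: True, a: False}


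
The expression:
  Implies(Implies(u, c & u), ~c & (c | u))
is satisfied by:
  {u: True, c: False}


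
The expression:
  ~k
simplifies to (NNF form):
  ~k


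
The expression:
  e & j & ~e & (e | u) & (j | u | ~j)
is never true.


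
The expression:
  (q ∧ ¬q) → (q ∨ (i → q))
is always true.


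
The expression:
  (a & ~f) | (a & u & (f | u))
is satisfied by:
  {a: True, u: True, f: False}
  {a: True, u: False, f: False}
  {a: True, f: True, u: True}


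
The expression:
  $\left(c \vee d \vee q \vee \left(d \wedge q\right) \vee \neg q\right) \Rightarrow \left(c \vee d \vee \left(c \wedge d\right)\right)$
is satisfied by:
  {d: True, c: True}
  {d: True, c: False}
  {c: True, d: False}


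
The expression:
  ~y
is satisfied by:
  {y: False}


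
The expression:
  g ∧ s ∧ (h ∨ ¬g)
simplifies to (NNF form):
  g ∧ h ∧ s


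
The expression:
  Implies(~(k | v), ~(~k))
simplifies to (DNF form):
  k | v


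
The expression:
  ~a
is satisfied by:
  {a: False}


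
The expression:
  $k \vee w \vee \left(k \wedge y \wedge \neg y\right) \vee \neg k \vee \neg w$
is always true.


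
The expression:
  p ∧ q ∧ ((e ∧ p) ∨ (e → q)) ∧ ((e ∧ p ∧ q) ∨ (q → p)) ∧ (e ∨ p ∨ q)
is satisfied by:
  {p: True, q: True}


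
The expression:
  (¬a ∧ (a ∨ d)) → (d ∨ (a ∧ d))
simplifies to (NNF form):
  True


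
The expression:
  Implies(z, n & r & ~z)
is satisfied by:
  {z: False}


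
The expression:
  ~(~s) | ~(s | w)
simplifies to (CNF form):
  s | ~w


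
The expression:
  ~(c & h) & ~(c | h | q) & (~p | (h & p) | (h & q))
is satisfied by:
  {q: False, p: False, h: False, c: False}


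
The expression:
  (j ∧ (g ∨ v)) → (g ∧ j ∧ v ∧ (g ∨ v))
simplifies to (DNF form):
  (g ∧ v) ∨ (¬g ∧ ¬v) ∨ ¬j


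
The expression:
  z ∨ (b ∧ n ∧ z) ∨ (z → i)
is always true.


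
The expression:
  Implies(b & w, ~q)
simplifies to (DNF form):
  ~b | ~q | ~w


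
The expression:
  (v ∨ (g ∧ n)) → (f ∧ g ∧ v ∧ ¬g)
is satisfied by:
  {v: False, g: False, n: False}
  {n: True, v: False, g: False}
  {g: True, v: False, n: False}


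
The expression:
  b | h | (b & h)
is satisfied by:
  {b: True, h: True}
  {b: True, h: False}
  {h: True, b: False}


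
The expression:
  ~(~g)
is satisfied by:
  {g: True}


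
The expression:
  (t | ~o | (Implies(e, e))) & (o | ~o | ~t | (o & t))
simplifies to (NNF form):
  True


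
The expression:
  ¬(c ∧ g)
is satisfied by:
  {g: False, c: False}
  {c: True, g: False}
  {g: True, c: False}


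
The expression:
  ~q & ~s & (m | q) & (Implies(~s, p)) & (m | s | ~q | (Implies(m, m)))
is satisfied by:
  {m: True, p: True, q: False, s: False}


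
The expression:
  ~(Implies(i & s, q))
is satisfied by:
  {i: True, s: True, q: False}


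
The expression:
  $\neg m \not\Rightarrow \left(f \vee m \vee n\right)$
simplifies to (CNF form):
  $\neg f \wedge \neg m \wedge \neg n$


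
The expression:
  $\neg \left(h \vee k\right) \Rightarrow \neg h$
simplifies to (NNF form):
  $\text{True}$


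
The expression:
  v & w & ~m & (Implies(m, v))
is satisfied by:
  {w: True, v: True, m: False}


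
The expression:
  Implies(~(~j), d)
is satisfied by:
  {d: True, j: False}
  {j: False, d: False}
  {j: True, d: True}


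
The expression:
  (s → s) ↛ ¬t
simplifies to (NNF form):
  t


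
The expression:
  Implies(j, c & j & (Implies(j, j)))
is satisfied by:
  {c: True, j: False}
  {j: False, c: False}
  {j: True, c: True}


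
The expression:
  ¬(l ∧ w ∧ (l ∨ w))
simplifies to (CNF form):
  ¬l ∨ ¬w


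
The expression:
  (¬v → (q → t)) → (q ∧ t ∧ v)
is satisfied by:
  {q: True, v: False, t: False}
  {t: True, v: True, q: True}


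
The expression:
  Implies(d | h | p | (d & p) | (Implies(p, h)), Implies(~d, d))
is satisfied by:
  {d: True}


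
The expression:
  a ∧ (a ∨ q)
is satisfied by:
  {a: True}


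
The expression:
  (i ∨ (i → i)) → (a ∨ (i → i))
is always true.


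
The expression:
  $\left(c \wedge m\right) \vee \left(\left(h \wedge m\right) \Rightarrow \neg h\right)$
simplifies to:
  $c \vee \neg h \vee \neg m$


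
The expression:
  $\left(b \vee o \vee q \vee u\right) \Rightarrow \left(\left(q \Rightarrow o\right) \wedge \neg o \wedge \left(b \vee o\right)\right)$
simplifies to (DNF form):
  $\left(b \wedge \neg o \wedge \neg q\right) \vee \left(\neg o \wedge \neg q \wedge \neg u\right)$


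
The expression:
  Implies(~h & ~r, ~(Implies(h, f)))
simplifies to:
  h | r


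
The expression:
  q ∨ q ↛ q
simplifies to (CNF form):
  q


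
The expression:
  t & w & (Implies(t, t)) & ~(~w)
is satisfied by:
  {t: True, w: True}


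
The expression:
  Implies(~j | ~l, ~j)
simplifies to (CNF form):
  l | ~j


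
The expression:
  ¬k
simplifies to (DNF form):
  ¬k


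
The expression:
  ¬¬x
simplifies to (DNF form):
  x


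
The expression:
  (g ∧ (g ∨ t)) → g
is always true.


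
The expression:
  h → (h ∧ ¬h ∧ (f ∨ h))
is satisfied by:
  {h: False}


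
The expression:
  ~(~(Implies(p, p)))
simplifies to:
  True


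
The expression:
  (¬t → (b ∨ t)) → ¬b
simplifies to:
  ¬b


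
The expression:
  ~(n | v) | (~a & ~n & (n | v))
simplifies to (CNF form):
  ~n & (~a | ~v)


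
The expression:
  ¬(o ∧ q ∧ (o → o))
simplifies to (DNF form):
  ¬o ∨ ¬q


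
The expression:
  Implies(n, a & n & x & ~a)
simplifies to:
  ~n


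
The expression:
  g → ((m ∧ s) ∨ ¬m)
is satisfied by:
  {s: True, g: False, m: False}
  {g: False, m: False, s: False}
  {s: True, m: True, g: False}
  {m: True, g: False, s: False}
  {s: True, g: True, m: False}
  {g: True, s: False, m: False}
  {s: True, m: True, g: True}


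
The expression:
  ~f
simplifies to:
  ~f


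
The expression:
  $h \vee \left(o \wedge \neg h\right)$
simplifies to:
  $h \vee o$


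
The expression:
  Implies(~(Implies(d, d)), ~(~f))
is always true.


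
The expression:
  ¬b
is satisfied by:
  {b: False}


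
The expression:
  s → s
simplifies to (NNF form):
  True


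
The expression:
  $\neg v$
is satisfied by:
  {v: False}


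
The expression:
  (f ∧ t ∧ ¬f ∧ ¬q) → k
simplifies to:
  True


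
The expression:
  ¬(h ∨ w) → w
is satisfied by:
  {h: True, w: True}
  {h: True, w: False}
  {w: True, h: False}


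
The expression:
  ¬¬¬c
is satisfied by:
  {c: False}


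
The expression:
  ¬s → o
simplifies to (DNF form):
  o ∨ s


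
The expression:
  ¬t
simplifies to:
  ¬t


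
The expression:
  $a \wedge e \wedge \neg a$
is never true.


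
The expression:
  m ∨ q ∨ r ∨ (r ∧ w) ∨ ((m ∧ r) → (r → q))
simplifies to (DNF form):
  True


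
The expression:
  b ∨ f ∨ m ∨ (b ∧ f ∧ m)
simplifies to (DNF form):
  b ∨ f ∨ m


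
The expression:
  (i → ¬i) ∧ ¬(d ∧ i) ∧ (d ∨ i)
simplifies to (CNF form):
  d ∧ ¬i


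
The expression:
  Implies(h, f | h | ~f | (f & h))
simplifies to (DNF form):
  True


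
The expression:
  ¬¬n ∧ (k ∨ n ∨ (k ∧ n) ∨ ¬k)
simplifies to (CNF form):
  n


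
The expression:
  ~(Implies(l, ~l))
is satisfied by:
  {l: True}


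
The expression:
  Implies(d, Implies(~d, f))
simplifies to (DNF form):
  True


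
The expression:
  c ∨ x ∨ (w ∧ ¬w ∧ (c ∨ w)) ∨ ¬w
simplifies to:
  c ∨ x ∨ ¬w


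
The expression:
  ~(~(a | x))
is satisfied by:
  {a: True, x: True}
  {a: True, x: False}
  {x: True, a: False}


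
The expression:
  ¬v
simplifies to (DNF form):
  ¬v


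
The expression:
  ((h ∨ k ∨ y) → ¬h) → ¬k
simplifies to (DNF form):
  h ∨ ¬k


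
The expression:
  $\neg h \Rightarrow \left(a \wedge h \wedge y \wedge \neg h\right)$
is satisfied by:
  {h: True}


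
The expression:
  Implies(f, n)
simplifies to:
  n | ~f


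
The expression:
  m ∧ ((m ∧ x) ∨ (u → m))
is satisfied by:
  {m: True}


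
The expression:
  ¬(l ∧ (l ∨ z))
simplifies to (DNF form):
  ¬l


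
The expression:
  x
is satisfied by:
  {x: True}


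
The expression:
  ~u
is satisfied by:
  {u: False}


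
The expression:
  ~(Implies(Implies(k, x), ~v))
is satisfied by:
  {x: True, v: True, k: False}
  {v: True, k: False, x: False}
  {x: True, k: True, v: True}


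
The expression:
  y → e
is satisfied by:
  {e: True, y: False}
  {y: False, e: False}
  {y: True, e: True}


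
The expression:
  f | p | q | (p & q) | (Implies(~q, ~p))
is always true.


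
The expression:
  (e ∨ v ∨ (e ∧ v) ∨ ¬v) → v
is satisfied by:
  {v: True}


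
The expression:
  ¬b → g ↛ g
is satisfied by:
  {b: True}


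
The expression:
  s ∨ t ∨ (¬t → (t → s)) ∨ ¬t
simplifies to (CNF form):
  True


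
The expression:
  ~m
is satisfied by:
  {m: False}


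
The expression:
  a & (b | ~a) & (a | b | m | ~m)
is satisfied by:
  {a: True, b: True}


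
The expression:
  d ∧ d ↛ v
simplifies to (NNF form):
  d ∧ ¬v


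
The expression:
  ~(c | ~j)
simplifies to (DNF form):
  j & ~c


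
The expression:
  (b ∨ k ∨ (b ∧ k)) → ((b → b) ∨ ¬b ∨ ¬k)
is always true.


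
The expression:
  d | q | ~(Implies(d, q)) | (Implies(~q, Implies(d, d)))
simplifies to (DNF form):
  True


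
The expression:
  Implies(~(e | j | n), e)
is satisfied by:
  {n: True, e: True, j: True}
  {n: True, e: True, j: False}
  {n: True, j: True, e: False}
  {n: True, j: False, e: False}
  {e: True, j: True, n: False}
  {e: True, j: False, n: False}
  {j: True, e: False, n: False}


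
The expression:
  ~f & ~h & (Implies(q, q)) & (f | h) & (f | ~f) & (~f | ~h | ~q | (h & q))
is never true.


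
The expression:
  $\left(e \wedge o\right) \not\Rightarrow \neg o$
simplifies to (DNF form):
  $e \wedge o$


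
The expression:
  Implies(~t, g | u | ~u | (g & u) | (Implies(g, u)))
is always true.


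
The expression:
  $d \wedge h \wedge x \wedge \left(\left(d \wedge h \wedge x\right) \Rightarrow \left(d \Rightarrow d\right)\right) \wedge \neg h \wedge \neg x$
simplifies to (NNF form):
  $\text{False}$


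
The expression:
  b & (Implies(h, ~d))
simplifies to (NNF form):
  b & (~d | ~h)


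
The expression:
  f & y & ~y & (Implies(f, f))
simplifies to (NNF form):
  False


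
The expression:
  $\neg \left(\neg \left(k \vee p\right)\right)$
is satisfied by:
  {k: True, p: True}
  {k: True, p: False}
  {p: True, k: False}


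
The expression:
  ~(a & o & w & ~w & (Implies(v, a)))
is always true.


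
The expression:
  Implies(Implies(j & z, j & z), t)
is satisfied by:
  {t: True}


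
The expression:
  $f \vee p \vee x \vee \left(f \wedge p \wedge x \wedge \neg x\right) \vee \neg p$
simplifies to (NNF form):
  $\text{True}$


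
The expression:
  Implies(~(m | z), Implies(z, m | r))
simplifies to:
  True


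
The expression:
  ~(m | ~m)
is never true.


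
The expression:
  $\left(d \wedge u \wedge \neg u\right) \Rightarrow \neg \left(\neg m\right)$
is always true.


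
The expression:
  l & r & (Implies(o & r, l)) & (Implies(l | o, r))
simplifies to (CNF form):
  l & r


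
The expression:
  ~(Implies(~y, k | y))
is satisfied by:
  {y: False, k: False}


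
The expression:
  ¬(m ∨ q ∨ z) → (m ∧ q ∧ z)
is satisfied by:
  {q: True, m: True, z: True}
  {q: True, m: True, z: False}
  {q: True, z: True, m: False}
  {q: True, z: False, m: False}
  {m: True, z: True, q: False}
  {m: True, z: False, q: False}
  {z: True, m: False, q: False}


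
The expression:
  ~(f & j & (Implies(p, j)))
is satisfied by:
  {j: False, f: False}
  {f: True, j: False}
  {j: True, f: False}


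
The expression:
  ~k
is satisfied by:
  {k: False}


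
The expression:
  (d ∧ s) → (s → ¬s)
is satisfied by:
  {s: False, d: False}
  {d: True, s: False}
  {s: True, d: False}


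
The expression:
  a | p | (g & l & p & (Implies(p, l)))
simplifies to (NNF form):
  a | p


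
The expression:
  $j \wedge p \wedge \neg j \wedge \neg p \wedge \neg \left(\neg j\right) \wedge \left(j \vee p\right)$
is never true.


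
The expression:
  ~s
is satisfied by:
  {s: False}


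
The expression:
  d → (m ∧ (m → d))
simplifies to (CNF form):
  m ∨ ¬d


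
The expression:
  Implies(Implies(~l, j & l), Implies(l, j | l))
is always true.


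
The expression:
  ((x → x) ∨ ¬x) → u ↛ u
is never true.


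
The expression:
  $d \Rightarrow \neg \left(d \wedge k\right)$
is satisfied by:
  {k: False, d: False}
  {d: True, k: False}
  {k: True, d: False}


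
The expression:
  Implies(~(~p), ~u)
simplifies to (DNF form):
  ~p | ~u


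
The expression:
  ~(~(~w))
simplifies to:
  ~w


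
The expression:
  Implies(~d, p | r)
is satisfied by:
  {r: True, d: True, p: True}
  {r: True, d: True, p: False}
  {r: True, p: True, d: False}
  {r: True, p: False, d: False}
  {d: True, p: True, r: False}
  {d: True, p: False, r: False}
  {p: True, d: False, r: False}


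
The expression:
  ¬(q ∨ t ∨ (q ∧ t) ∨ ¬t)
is never true.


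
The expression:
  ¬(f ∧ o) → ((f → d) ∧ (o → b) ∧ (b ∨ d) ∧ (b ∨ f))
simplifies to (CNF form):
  (b ∨ f) ∧ (f ∨ ¬f) ∧ (b ∨ d ∨ f) ∧ (b ∨ d ∨ o) ∧ (b ∨ f ∨ o) ∧ (d ∨ f ∨ ¬f) ∧ (d ∨ o ∨ ¬f) ∧ (f ∨ o ∨ ¬f)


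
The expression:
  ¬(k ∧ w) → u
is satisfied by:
  {k: True, u: True, w: True}
  {k: True, u: True, w: False}
  {u: True, w: True, k: False}
  {u: True, w: False, k: False}
  {k: True, w: True, u: False}


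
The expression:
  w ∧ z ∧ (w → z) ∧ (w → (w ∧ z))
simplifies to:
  w ∧ z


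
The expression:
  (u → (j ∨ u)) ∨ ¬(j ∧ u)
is always true.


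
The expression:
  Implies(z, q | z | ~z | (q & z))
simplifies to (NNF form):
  True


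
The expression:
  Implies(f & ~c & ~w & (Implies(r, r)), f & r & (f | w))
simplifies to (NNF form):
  c | r | w | ~f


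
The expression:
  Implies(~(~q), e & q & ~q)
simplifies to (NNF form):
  ~q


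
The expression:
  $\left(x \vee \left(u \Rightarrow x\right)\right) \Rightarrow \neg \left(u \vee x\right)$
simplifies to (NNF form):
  $\neg x$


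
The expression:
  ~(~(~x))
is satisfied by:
  {x: False}


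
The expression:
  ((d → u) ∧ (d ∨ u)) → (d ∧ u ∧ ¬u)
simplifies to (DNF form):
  ¬u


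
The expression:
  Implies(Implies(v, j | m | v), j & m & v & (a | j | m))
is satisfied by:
  {m: True, j: True, v: True}


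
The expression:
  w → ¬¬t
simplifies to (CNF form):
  t ∨ ¬w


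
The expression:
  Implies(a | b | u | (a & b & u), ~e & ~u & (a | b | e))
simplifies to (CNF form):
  ~u & (~a | ~e) & (~b | ~e)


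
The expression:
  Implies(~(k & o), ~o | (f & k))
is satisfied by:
  {k: True, o: False}
  {o: False, k: False}
  {o: True, k: True}


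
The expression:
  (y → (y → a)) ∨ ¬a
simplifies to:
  True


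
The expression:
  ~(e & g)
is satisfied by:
  {g: False, e: False}
  {e: True, g: False}
  {g: True, e: False}


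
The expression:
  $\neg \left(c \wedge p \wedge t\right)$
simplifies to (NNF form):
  $\neg c \vee \neg p \vee \neg t$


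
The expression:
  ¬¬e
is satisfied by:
  {e: True}


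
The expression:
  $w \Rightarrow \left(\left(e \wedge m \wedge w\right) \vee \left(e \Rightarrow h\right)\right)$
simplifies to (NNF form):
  $h \vee m \vee \neg e \vee \neg w$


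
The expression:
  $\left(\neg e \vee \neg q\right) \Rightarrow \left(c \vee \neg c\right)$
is always true.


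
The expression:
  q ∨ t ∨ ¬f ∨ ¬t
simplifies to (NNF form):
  True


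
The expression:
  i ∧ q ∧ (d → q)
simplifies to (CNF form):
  i ∧ q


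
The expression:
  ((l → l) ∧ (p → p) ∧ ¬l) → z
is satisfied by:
  {z: True, l: True}
  {z: True, l: False}
  {l: True, z: False}


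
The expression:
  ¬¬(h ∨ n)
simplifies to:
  h ∨ n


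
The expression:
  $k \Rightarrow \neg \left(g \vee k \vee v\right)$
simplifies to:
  $\neg k$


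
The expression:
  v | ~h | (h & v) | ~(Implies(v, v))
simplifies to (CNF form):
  v | ~h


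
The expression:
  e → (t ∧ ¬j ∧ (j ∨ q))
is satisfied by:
  {t: True, q: True, j: False, e: False}
  {t: True, q: False, j: False, e: False}
  {q: True, t: False, j: False, e: False}
  {t: False, q: False, j: False, e: False}
  {t: True, j: True, q: True, e: False}
  {t: True, j: True, q: False, e: False}
  {j: True, q: True, t: False, e: False}
  {j: True, t: False, q: False, e: False}
  {t: True, e: True, j: False, q: True}


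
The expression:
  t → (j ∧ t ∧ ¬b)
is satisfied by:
  {j: True, b: False, t: False}
  {b: False, t: False, j: False}
  {j: True, b: True, t: False}
  {b: True, j: False, t: False}
  {t: True, j: True, b: False}


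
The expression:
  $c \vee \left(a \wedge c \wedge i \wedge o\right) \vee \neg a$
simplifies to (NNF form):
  $c \vee \neg a$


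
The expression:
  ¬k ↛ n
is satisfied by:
  {n: True, k: False}
  {k: False, n: False}
  {k: True, n: True}


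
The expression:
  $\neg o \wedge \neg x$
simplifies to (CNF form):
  $\neg o \wedge \neg x$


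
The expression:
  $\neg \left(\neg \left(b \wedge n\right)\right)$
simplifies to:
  $b \wedge n$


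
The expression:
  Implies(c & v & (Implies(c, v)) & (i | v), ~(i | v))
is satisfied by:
  {v: False, c: False}
  {c: True, v: False}
  {v: True, c: False}


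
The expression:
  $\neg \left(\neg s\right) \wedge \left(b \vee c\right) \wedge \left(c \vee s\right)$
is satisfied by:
  {b: True, c: True, s: True}
  {b: True, s: True, c: False}
  {c: True, s: True, b: False}


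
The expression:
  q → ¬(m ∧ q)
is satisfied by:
  {m: False, q: False}
  {q: True, m: False}
  {m: True, q: False}


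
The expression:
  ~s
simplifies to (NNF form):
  ~s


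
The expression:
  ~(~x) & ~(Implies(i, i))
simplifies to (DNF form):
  False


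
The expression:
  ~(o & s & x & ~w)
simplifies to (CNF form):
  w | ~o | ~s | ~x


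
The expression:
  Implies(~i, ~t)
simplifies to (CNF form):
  i | ~t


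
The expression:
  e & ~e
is never true.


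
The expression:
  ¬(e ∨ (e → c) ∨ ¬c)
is never true.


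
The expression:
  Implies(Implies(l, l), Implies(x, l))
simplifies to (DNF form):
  l | ~x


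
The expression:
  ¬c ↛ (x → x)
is never true.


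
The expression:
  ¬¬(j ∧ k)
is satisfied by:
  {j: True, k: True}


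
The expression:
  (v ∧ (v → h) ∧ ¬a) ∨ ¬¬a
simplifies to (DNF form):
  a ∨ (h ∧ v)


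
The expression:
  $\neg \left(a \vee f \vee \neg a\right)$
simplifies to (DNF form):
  $\text{False}$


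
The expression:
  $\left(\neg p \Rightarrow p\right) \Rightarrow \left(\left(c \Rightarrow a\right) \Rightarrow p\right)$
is always true.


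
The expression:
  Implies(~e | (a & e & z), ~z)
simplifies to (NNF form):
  ~z | (e & ~a)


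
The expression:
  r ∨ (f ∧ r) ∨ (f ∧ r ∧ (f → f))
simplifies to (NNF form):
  r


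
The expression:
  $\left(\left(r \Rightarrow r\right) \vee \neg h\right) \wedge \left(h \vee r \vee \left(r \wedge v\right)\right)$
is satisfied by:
  {r: True, h: True}
  {r: True, h: False}
  {h: True, r: False}


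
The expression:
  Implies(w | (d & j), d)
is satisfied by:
  {d: True, w: False}
  {w: False, d: False}
  {w: True, d: True}


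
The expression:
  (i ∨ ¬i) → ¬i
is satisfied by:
  {i: False}


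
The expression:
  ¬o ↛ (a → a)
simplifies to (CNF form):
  False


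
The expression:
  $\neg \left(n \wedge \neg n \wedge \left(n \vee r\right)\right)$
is always true.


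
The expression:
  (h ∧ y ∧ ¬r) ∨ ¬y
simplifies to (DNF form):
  (h ∧ ¬r) ∨ ¬y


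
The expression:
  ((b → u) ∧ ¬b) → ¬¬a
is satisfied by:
  {a: True, b: True}
  {a: True, b: False}
  {b: True, a: False}


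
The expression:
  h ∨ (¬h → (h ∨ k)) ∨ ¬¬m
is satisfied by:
  {k: True, m: True, h: True}
  {k: True, m: True, h: False}
  {k: True, h: True, m: False}
  {k: True, h: False, m: False}
  {m: True, h: True, k: False}
  {m: True, h: False, k: False}
  {h: True, m: False, k: False}


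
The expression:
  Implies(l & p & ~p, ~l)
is always true.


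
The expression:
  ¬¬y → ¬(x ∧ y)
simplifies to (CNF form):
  ¬x ∨ ¬y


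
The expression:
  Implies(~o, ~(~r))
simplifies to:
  o | r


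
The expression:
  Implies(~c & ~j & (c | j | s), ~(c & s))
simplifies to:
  True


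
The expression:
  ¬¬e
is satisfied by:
  {e: True}


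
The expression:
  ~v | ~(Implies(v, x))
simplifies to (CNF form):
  ~v | ~x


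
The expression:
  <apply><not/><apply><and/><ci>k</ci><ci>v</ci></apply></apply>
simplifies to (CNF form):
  <apply><or/><apply><not/><ci>k</ci></apply><apply><not/><ci>v</ci></apply></apply>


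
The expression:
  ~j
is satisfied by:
  {j: False}


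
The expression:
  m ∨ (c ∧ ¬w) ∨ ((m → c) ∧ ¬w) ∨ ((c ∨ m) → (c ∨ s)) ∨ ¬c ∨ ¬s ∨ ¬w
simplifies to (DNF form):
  True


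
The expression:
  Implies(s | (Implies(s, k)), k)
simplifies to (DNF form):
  k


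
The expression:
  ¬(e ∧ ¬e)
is always true.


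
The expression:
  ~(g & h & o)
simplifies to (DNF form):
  ~g | ~h | ~o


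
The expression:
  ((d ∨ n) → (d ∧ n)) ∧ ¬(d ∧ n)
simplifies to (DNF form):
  ¬d ∧ ¬n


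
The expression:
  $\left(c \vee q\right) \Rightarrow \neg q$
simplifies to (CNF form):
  $\neg q$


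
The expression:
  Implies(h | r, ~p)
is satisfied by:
  {h: False, p: False, r: False}
  {r: True, h: False, p: False}
  {h: True, r: False, p: False}
  {r: True, h: True, p: False}
  {p: True, r: False, h: False}
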